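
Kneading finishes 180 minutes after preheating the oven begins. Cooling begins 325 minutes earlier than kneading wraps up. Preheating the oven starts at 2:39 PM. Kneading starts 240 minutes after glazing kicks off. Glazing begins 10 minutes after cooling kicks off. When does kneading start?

4:24 PM

Kneading ends at 2:39 PM + 180 min = 5:39 PM.
Cooling starts at 5:39 PM − 325 min = 12:14 PM.
Glazing starts at 12:14 PM + 10 min = 12:24 PM.
Kneading starts at 12:24 PM + 240 min = 4:24 PM.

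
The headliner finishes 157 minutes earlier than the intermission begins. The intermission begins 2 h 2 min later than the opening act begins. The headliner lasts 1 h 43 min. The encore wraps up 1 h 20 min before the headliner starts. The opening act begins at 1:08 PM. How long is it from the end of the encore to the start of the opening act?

The intermission starts at 1:08 PM + 122 min = 3:10 PM.
The headliner ends at 3:10 PM − 157 min = 12:33 PM.
The headliner starts at 12:33 PM − 103 min = 10:50 AM.
The encore ends at 10:50 AM − 80 min = 9:30 AM.
From 9:30 AM to 1:08 PM is 3 h 38 min.

3 h 38 min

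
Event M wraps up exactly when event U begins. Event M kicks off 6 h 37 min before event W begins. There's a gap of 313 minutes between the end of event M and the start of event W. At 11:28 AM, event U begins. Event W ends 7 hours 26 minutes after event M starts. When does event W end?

5:30 PM

Event M ends at 11:28 AM.
Event W starts at 11:28 AM + 313 min = 4:41 PM.
Event M starts at 4:41 PM − 397 min = 10:04 AM.
Event W ends at 10:04 AM + 446 min = 5:30 PM.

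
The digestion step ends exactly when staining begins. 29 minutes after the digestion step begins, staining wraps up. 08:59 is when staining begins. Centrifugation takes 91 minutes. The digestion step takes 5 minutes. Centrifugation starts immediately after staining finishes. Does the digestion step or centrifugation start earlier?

The digestion step ends at 08:59.
The digestion step starts at 08:59 − 5 min = 08:54.
Staining ends at 08:54 + 29 min = 09:23.
So centrifugation starts at 09:23.
The digestion step starts at 08:54 and centrifugation starts at 09:23, so the digestion step is first.

the digestion step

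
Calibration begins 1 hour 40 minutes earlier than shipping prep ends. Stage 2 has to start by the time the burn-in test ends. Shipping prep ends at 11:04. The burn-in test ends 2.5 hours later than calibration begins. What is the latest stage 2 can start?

11:54

Calibration starts at 11:04 − 100 min = 09:24.
The burn-in test ends at 09:24 + 150 min = 11:54.
Stage 2 is bounded by the burn-in test, so the latest it can start is 11:54.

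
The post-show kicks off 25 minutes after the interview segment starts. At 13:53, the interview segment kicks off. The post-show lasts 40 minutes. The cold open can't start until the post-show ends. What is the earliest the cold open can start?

14:58

The post-show starts at 13:53 + 25 min = 14:18.
The post-show ends at 14:18 + 40 min = 14:58.
The cold open is bounded by the post-show, so the earliest it can start is 14:58.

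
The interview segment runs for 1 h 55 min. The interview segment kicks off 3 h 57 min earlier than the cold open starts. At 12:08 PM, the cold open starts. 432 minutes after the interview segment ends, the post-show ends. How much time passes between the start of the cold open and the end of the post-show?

The interview segment starts at 12:08 PM − 237 min = 8:11 AM.
The interview segment ends at 8:11 AM + 115 min = 10:06 AM.
The post-show ends at 10:06 AM + 432 min = 5:18 PM.
From 12:08 PM to 5:18 PM is 5 hours 10 minutes.

5 hours 10 minutes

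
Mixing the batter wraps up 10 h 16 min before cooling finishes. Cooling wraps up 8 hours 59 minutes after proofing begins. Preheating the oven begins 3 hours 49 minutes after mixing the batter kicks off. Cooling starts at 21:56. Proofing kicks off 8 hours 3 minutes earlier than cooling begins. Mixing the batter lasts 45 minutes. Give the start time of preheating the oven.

Proofing starts at 21:56 − 483 min = 13:53.
Cooling ends at 13:53 + 539 min = 22:52.
Mixing the batter ends at 22:52 − 616 min = 12:36.
Mixing the batter starts at 12:36 − 45 min = 11:51.
Preheating the oven starts at 11:51 + 229 min = 15:40.

15:40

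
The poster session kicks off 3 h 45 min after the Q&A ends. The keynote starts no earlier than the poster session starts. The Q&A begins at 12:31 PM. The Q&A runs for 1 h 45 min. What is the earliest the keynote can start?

6:01 PM

The Q&A ends at 12:31 PM + 105 min = 2:16 PM.
The poster session starts at 2:16 PM + 225 min = 6:01 PM.
The keynote is bounded by the poster session, so the earliest it can start is 6:01 PM.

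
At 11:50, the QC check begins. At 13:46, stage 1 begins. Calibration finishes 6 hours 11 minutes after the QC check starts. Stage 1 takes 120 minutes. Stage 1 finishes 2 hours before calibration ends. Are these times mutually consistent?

No

Calibration ends at 11:50 + 371 min = 18:01.
Stage 1 ends at 18:01 − 120 min = 16:01.
Stage 1 starts at 16:01 − 120 min = 14:01.
But stage 1 is also said to start at 13:46 — a 15-minute conflict.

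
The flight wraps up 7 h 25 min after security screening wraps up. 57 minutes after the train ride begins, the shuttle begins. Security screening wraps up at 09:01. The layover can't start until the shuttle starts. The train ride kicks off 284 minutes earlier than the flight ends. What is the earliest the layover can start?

12:39

The flight ends at 09:01 + 445 min = 16:26.
The train ride starts at 16:26 − 284 min = 11:42.
The shuttle starts at 11:42 + 57 min = 12:39.
The layover is bounded by the shuttle, so the earliest it can start is 12:39.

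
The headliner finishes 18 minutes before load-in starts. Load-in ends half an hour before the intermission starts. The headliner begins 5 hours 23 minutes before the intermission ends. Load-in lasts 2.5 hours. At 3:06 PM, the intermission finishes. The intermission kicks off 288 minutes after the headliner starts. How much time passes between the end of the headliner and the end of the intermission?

3 h 53 min

The headliner starts at 3:06 PM − 323 min = 9:43 AM.
The intermission starts at 9:43 AM + 288 min = 2:31 PM.
Load-in ends at 2:31 PM − 30 min = 2:01 PM.
Load-in starts at 2:01 PM − 150 min = 11:31 AM.
The headliner ends at 11:31 AM − 18 min = 11:13 AM.
From 11:13 AM to 3:06 PM is 3 h 53 min.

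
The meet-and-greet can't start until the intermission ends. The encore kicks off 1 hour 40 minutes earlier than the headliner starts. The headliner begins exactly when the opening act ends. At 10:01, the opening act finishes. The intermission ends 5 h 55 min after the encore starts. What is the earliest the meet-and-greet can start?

The headliner starts at 10:01.
The encore starts at 10:01 − 100 min = 08:21.
The intermission ends at 08:21 + 355 min = 14:16.
The meet-and-greet is bounded by the intermission, so the earliest it can start is 14:16.

14:16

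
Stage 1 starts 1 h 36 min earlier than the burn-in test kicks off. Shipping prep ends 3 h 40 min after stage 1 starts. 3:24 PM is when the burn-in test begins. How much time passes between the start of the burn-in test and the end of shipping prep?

2 h 4 min

Stage 1 starts at 3:24 PM − 96 min = 1:48 PM.
Shipping prep ends at 1:48 PM + 220 min = 5:28 PM.
From 3:24 PM to 5:28 PM is 2 h 4 min.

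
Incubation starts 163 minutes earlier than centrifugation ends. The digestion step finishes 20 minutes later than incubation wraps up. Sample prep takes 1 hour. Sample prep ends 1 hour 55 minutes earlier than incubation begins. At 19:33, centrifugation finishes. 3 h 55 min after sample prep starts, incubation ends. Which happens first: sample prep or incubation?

sample prep

Incubation starts at 19:33 − 163 min = 16:50.
Sample prep ends at 16:50 − 115 min = 14:55.
Sample prep starts at 14:55 − 60 min = 13:55.
Sample prep starts at 13:55 and incubation starts at 16:50, so sample prep is first.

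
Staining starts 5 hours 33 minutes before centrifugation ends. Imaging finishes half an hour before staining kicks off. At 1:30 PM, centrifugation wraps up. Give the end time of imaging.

7:27 AM

Staining starts at 1:30 PM − 333 min = 7:57 AM.
Imaging ends at 7:57 AM − 30 min = 7:27 AM.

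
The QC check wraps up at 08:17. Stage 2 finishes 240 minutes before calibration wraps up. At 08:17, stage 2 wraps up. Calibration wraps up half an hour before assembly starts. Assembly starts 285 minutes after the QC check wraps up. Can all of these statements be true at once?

Assembly starts at 08:17 + 285 min = 13:02.
Calibration ends at 13:02 − 30 min = 12:32.
Stage 2 ends at 12:32 − 240 min = 08:32.
But stage 2 is also said to end at 08:17 — a 15-minute conflict.

No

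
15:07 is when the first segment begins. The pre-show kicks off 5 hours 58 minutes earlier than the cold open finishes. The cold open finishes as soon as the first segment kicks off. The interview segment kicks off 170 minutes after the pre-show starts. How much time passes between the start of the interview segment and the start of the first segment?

The cold open ends at 15:07.
The pre-show starts at 15:07 − 358 min = 09:09.
The interview segment starts at 09:09 + 170 min = 11:59.
From 11:59 to 15:07 is 188 minutes.

188 minutes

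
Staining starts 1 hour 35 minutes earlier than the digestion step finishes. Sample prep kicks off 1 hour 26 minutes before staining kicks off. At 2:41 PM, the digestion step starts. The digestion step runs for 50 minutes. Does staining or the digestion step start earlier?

staining

The digestion step ends at 2:41 PM + 50 min = 3:31 PM.
Staining starts at 3:31 PM − 95 min = 1:56 PM.
Staining starts at 1:56 PM and the digestion step starts at 2:41 PM, so staining is first.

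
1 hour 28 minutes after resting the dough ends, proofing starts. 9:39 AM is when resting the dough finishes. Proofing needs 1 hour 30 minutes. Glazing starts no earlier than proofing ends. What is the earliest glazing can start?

12:37 PM

Proofing starts at 9:39 AM + 88 min = 11:07 AM.
Proofing ends at 11:07 AM + 90 min = 12:37 PM.
Glazing is bounded by proofing, so the earliest it can start is 12:37 PM.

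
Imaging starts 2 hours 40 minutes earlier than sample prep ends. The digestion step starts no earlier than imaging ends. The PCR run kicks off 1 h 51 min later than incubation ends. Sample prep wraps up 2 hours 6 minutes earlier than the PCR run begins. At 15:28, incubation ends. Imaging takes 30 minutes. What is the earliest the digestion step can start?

The PCR run starts at 15:28 + 111 min = 17:19.
Sample prep ends at 17:19 − 126 min = 15:13.
Imaging starts at 15:13 − 160 min = 12:33.
Imaging ends at 12:33 + 30 min = 13:03.
The digestion step is bounded by imaging, so the earliest it can start is 13:03.

13:03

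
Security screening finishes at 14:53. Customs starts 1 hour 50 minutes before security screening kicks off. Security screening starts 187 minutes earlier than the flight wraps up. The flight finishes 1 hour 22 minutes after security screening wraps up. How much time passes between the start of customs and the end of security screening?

215 minutes

The flight ends at 14:53 + 82 min = 16:15.
Security screening starts at 16:15 − 187 min = 13:08.
Customs starts at 13:08 − 110 min = 11:18.
From 11:18 to 14:53 is 215 minutes.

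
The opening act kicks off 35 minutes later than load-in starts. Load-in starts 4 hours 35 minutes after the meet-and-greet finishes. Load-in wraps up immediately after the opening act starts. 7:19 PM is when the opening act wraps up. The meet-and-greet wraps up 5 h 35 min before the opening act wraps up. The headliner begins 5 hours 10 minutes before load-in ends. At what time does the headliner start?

1:44 PM

The meet-and-greet ends at 7:19 PM − 335 min = 1:44 PM.
Load-in starts at 1:44 PM + 275 min = 6:19 PM.
The opening act starts at 6:19 PM + 35 min = 6:54 PM.
So load-in ends at 6:54 PM.
The headliner starts at 6:54 PM − 310 min = 1:44 PM.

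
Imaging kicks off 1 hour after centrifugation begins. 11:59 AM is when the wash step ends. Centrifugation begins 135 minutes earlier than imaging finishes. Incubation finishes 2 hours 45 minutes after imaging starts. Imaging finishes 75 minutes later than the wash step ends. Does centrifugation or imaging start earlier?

centrifugation

Imaging ends at 11:59 AM + 75 min = 1:14 PM.
Centrifugation starts at 1:14 PM − 135 min = 10:59 AM.
Imaging starts at 10:59 AM + 60 min = 11:59 AM.
Centrifugation starts at 10:59 AM and imaging starts at 11:59 AM, so centrifugation is first.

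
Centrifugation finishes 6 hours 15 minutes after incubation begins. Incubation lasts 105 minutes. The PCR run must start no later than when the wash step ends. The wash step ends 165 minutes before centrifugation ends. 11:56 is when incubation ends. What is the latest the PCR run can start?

Incubation starts at 11:56 − 105 min = 10:11.
Centrifugation ends at 10:11 + 375 min = 16:26.
The wash step ends at 16:26 − 165 min = 13:41.
The PCR run is bounded by the wash step, so the latest it can start is 13:41.

13:41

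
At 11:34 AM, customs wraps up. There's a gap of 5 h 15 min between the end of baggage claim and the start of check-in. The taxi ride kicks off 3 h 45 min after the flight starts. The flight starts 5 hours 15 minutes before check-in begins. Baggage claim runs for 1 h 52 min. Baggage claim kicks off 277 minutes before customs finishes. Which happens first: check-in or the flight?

the flight

Baggage claim starts at 11:34 AM − 277 min = 6:57 AM.
Baggage claim ends at 6:57 AM + 112 min = 8:49 AM.
Check-in starts at 8:49 AM + 315 min = 2:04 PM.
The flight starts at 2:04 PM − 315 min = 8:49 AM.
Check-in starts at 2:04 PM and the flight starts at 8:49 AM, so the flight is first.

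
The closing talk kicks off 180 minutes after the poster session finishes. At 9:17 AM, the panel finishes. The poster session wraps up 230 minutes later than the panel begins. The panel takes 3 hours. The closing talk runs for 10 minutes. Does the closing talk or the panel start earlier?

The panel starts at 9:17 AM − 180 min = 6:17 AM.
The poster session ends at 6:17 AM + 230 min = 10:07 AM.
The closing talk starts at 10:07 AM + 180 min = 1:07 PM.
The closing talk starts at 1:07 PM and the panel starts at 6:17 AM, so the panel is first.

the panel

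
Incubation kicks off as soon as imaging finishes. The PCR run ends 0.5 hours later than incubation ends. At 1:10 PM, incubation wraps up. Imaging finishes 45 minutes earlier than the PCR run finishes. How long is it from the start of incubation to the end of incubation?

15 minutes

The PCR run ends at 1:10 PM + 30 min = 1:40 PM.
Imaging ends at 1:40 PM − 45 min = 12:55 PM.
So incubation starts at 12:55 PM.
From 12:55 PM to 1:10 PM is 15 minutes.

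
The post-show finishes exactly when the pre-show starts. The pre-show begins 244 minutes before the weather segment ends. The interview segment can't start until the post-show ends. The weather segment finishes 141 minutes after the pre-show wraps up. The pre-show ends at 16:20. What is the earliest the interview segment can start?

14:37

The weather segment ends at 16:20 + 141 min = 18:41.
The pre-show starts at 18:41 − 244 min = 14:37.
So the post-show ends at 14:37.
The interview segment is bounded by the post-show, so the earliest it can start is 14:37.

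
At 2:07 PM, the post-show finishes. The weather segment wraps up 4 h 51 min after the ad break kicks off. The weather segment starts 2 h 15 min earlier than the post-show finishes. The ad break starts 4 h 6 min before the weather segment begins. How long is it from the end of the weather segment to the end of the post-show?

90 minutes

The weather segment starts at 2:07 PM − 135 min = 11:52 AM.
The ad break starts at 11:52 AM − 246 min = 7:46 AM.
The weather segment ends at 7:46 AM + 291 min = 12:37 PM.
From 12:37 PM to 2:07 PM is 90 minutes.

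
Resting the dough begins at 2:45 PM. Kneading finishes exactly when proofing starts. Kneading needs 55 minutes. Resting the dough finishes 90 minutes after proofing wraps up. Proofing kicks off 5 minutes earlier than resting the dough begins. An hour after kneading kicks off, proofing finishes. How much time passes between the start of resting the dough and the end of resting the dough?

1 hour 30 minutes

Proofing starts at 2:45 PM − 5 min = 2:40 PM.
So kneading ends at 2:40 PM.
Kneading starts at 2:40 PM − 55 min = 1:45 PM.
Proofing ends at 1:45 PM + 60 min = 2:45 PM.
Resting the dough ends at 2:45 PM + 90 min = 4:15 PM.
From 2:45 PM to 4:15 PM is 1 hour 30 minutes.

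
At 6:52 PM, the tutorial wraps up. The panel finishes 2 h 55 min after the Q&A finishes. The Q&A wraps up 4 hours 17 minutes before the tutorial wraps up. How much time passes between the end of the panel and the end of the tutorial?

82 minutes

The Q&A ends at 6:52 PM − 257 min = 2:35 PM.
The panel ends at 2:35 PM + 175 min = 5:30 PM.
From 5:30 PM to 6:52 PM is 82 minutes.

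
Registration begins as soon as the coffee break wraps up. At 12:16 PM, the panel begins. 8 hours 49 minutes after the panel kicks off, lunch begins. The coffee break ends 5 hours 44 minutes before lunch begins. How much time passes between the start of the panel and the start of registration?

Lunch starts at 12:16 PM + 529 min = 9:05 PM.
The coffee break ends at 9:05 PM − 344 min = 3:21 PM.
So registration starts at 3:21 PM.
From 12:16 PM to 3:21 PM is 3 h 5 min.

3 h 5 min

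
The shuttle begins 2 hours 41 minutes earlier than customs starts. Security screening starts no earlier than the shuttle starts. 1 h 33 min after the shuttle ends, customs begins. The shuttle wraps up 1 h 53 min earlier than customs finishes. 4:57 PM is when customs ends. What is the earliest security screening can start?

1:56 PM

The shuttle ends at 4:57 PM − 113 min = 3:04 PM.
Customs starts at 3:04 PM + 93 min = 4:37 PM.
The shuttle starts at 4:37 PM − 161 min = 1:56 PM.
Security screening is bounded by the shuttle, so the earliest it can start is 1:56 PM.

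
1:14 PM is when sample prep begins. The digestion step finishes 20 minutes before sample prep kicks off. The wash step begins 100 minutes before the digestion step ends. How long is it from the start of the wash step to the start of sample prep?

two hours

The digestion step ends at 1:14 PM − 20 min = 12:54 PM.
The wash step starts at 12:54 PM − 100 min = 11:14 AM.
From 11:14 AM to 1:14 PM is two hours.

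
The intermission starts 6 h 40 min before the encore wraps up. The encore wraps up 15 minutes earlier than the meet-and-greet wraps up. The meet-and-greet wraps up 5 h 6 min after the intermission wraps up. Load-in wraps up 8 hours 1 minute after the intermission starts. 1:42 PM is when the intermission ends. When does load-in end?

The meet-and-greet ends at 1:42 PM + 306 min = 6:48 PM.
The encore ends at 6:48 PM − 15 min = 6:33 PM.
The intermission starts at 6:33 PM − 400 min = 11:53 AM.
Load-in ends at 11:53 AM + 481 min = 7:54 PM.

7:54 PM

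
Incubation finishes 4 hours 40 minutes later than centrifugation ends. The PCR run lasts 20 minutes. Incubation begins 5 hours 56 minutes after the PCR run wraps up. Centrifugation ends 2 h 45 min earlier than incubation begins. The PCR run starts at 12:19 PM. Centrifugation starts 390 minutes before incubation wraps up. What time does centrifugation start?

The PCR run ends at 12:19 PM + 20 min = 12:39 PM.
Incubation starts at 12:39 PM + 356 min = 6:35 PM.
Centrifugation ends at 6:35 PM − 165 min = 3:50 PM.
Incubation ends at 3:50 PM + 280 min = 8:30 PM.
Centrifugation starts at 8:30 PM − 390 min = 2:00 PM.

2:00 PM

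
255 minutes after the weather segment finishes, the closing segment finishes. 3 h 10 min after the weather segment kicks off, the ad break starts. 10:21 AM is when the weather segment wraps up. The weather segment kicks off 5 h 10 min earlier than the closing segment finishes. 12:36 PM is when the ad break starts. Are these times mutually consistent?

The closing segment ends at 10:21 AM + 255 min = 2:36 PM.
The weather segment starts at 2:36 PM − 310 min = 9:26 AM.
The ad break starts at 9:26 AM + 190 min = 12:36 PM.
That matches the stated 12:36 PM, so the schedule is consistent.

Yes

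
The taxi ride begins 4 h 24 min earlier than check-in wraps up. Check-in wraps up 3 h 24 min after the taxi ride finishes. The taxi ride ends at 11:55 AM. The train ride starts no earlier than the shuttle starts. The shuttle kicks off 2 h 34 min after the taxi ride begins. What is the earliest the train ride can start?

Check-in ends at 11:55 AM + 204 min = 3:19 PM.
The taxi ride starts at 3:19 PM − 264 min = 10:55 AM.
The shuttle starts at 10:55 AM + 154 min = 1:29 PM.
The train ride is bounded by the shuttle, so the earliest it can start is 1:29 PM.

1:29 PM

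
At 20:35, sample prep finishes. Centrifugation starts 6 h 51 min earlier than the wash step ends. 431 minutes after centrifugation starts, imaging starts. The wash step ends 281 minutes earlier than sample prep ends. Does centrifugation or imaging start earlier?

The wash step ends at 20:35 − 281 min = 15:54.
Centrifugation starts at 15:54 − 411 min = 09:03.
Imaging starts at 09:03 + 431 min = 16:14.
Centrifugation starts at 09:03 and imaging starts at 16:14, so centrifugation is first.

centrifugation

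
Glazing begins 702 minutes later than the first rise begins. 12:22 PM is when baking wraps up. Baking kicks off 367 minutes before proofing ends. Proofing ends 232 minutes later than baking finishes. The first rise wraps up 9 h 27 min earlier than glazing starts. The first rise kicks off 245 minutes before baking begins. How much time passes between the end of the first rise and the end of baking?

4 hours 5 minutes

Proofing ends at 12:22 PM + 232 min = 4:14 PM.
Baking starts at 4:14 PM − 367 min = 10:07 AM.
The first rise starts at 10:07 AM − 245 min = 6:02 AM.
Glazing starts at 6:02 AM + 702 min = 5:44 PM.
The first rise ends at 5:44 PM − 567 min = 8:17 AM.
From 8:17 AM to 12:22 PM is 4 hours 5 minutes.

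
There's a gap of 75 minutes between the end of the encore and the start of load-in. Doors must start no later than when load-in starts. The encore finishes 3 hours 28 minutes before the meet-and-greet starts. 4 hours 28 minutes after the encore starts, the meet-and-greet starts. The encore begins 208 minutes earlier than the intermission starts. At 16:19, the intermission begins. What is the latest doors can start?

The encore starts at 16:19 − 208 min = 12:51.
The meet-and-greet starts at 12:51 + 268 min = 17:19.
The encore ends at 17:19 − 208 min = 13:51.
Load-in starts at 13:51 + 75 min = 15:06.
Doors is bounded by load-in, so the latest it can start is 15:06.

15:06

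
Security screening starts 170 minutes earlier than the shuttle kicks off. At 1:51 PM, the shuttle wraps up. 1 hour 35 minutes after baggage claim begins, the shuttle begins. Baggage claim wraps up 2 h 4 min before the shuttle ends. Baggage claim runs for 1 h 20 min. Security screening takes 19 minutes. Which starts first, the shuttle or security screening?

security screening

Baggage claim ends at 1:51 PM − 124 min = 11:47 AM.
Baggage claim starts at 11:47 AM − 80 min = 10:27 AM.
The shuttle starts at 10:27 AM + 95 min = 12:02 PM.
Security screening starts at 12:02 PM − 170 min = 9:12 AM.
The shuttle starts at 12:02 PM and security screening starts at 9:12 AM, so security screening is first.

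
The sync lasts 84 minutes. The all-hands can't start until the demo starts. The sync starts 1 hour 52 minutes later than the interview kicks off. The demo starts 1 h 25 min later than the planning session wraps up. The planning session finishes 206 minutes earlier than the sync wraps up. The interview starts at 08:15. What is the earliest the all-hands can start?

The sync starts at 08:15 + 112 min = 10:07.
The sync ends at 10:07 + 84 min = 11:31.
The planning session ends at 11:31 − 206 min = 08:05.
The demo starts at 08:05 + 85 min = 09:30.
The all-hands is bounded by the demo, so the earliest it can start is 09:30.

09:30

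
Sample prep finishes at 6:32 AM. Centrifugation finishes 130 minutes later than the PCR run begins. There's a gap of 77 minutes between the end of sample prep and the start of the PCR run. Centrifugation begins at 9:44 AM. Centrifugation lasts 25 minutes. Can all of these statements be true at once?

No

The PCR run starts at 6:32 AM + 77 min = 7:49 AM.
Centrifugation ends at 7:49 AM + 130 min = 9:59 AM.
Centrifugation starts at 9:59 AM − 25 min = 9:34 AM.
But centrifugation is also said to start at 9:44 AM — a 10-minute conflict.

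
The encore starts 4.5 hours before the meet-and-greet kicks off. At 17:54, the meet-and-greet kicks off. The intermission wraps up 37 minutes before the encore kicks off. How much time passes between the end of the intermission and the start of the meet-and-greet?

The encore starts at 17:54 − 270 min = 13:24.
The intermission ends at 13:24 − 37 min = 12:47.
From 12:47 to 17:54 is 307 minutes.

307 minutes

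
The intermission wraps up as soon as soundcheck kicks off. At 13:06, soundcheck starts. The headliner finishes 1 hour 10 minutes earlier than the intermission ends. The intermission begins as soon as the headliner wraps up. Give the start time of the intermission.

11:56

The intermission ends at 13:06.
The headliner ends at 13:06 − 70 min = 11:56.
So the intermission starts at 11:56.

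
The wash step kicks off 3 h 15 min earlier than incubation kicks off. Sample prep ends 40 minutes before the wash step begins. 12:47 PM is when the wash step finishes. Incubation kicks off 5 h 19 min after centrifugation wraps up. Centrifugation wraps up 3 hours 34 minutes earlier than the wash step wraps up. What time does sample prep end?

10:37 AM

Centrifugation ends at 12:47 PM − 214 min = 9:13 AM.
Incubation starts at 9:13 AM + 319 min = 2:32 PM.
The wash step starts at 2:32 PM − 195 min = 11:17 AM.
Sample prep ends at 11:17 AM − 40 min = 10:37 AM.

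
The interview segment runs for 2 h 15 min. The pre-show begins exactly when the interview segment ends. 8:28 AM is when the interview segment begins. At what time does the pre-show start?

10:43 AM

The interview segment ends at 8:28 AM + 135 min = 10:43 AM.
So the pre-show starts at 10:43 AM.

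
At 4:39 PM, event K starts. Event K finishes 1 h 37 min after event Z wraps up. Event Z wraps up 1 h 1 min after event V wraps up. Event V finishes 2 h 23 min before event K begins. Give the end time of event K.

4:54 PM

Event V ends at 4:39 PM − 143 min = 2:16 PM.
Event Z ends at 2:16 PM + 61 min = 3:17 PM.
Event K ends at 3:17 PM + 97 min = 4:54 PM.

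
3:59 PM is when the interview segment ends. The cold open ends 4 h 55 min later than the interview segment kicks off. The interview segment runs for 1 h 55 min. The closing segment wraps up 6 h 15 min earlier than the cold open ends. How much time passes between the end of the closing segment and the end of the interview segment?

The interview segment starts at 3:59 PM − 115 min = 2:04 PM.
The cold open ends at 2:04 PM + 295 min = 6:59 PM.
The closing segment ends at 6:59 PM − 375 min = 12:44 PM.
From 12:44 PM to 3:59 PM is 3 hours 15 minutes.

3 hours 15 minutes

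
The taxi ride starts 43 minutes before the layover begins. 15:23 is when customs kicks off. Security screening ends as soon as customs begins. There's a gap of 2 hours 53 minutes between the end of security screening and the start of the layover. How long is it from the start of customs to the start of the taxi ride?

2 h 10 min

Security screening ends at 15:23.
The layover starts at 15:23 + 173 min = 18:16.
The taxi ride starts at 18:16 − 43 min = 17:33.
From 15:23 to 17:33 is 2 h 10 min.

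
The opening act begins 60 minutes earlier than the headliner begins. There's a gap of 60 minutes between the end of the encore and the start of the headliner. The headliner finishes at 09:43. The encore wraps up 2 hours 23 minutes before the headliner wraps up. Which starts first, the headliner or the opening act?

The encore ends at 09:43 − 143 min = 07:20.
The headliner starts at 07:20 + 60 min = 08:20.
The opening act starts at 08:20 − 60 min = 07:20.
The headliner starts at 08:20 and the opening act starts at 07:20, so the opening act is first.

the opening act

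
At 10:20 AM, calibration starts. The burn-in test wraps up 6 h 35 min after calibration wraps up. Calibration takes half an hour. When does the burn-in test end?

Calibration ends at 10:20 AM + 30 min = 10:50 AM.
The burn-in test ends at 10:50 AM + 395 min = 5:25 PM.

5:25 PM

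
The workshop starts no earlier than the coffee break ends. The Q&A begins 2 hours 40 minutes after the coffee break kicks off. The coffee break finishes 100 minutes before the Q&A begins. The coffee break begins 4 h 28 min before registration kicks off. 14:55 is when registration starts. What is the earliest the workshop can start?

11:27

The coffee break starts at 14:55 − 268 min = 10:27.
The Q&A starts at 10:27 + 160 min = 13:07.
The coffee break ends at 13:07 − 100 min = 11:27.
The workshop is bounded by the coffee break, so the earliest it can start is 11:27.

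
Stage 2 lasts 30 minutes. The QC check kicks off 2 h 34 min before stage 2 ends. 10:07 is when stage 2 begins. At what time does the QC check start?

08:03

Stage 2 ends at 10:07 + 30 min = 10:37.
The QC check starts at 10:37 − 154 min = 08:03.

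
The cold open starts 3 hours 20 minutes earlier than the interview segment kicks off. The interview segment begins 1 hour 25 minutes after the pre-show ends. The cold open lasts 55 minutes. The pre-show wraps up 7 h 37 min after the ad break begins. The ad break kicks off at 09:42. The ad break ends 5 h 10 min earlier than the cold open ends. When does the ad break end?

The pre-show ends at 09:42 + 457 min = 17:19.
The interview segment starts at 17:19 + 85 min = 18:44.
The cold open starts at 18:44 − 200 min = 15:24.
The cold open ends at 15:24 + 55 min = 16:19.
The ad break ends at 16:19 − 310 min = 11:09.

11:09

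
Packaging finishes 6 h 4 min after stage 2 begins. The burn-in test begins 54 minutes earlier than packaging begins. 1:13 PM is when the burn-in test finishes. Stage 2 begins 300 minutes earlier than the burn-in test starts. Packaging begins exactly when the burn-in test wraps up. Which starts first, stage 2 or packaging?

stage 2

Packaging starts at 1:13 PM.
The burn-in test starts at 1:13 PM − 54 min = 12:19 PM.
Stage 2 starts at 12:19 PM − 300 min = 7:19 AM.
Stage 2 starts at 7:19 AM and packaging starts at 1:13 PM, so stage 2 is first.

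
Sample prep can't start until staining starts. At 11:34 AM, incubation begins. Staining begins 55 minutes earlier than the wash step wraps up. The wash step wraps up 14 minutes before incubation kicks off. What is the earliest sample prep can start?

The wash step ends at 11:34 AM − 14 min = 11:20 AM.
Staining starts at 11:20 AM − 55 min = 10:25 AM.
Sample prep is bounded by staining, so the earliest it can start is 10:25 AM.

10:25 AM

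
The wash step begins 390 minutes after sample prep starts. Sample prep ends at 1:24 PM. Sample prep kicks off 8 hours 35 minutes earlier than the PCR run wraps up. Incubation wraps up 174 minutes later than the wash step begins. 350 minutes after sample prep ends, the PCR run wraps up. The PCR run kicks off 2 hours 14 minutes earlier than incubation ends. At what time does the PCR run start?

The PCR run ends at 1:24 PM + 350 min = 7:14 PM.
Sample prep starts at 7:14 PM − 515 min = 10:39 AM.
The wash step starts at 10:39 AM + 390 min = 5:09 PM.
Incubation ends at 5:09 PM + 174 min = 8:03 PM.
The PCR run starts at 8:03 PM − 134 min = 5:49 PM.

5:49 PM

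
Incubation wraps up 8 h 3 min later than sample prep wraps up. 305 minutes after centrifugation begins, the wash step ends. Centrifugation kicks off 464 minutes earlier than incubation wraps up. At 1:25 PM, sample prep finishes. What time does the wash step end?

6:49 PM

Incubation ends at 1:25 PM + 483 min = 9:28 PM.
Centrifugation starts at 9:28 PM − 464 min = 1:44 PM.
The wash step ends at 1:44 PM + 305 min = 6:49 PM.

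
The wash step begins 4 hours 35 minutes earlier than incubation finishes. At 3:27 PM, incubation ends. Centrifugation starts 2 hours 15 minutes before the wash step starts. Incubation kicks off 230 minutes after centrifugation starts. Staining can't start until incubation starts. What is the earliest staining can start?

12:27 PM

The wash step starts at 3:27 PM − 275 min = 10:52 AM.
Centrifugation starts at 10:52 AM − 135 min = 8:37 AM.
Incubation starts at 8:37 AM + 230 min = 12:27 PM.
Staining is bounded by incubation, so the earliest it can start is 12:27 PM.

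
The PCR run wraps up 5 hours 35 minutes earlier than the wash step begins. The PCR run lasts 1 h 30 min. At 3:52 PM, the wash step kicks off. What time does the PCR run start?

8:47 AM

The PCR run ends at 3:52 PM − 335 min = 10:17 AM.
The PCR run starts at 10:17 AM − 90 min = 8:47 AM.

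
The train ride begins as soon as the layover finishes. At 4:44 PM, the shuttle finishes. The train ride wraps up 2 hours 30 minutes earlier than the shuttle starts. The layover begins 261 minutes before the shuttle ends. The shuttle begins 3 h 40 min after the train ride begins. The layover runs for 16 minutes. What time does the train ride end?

1:49 PM

The layover starts at 4:44 PM − 261 min = 12:23 PM.
The layover ends at 12:23 PM + 16 min = 12:39 PM.
So the train ride starts at 12:39 PM.
The shuttle starts at 12:39 PM + 220 min = 4:19 PM.
The train ride ends at 4:19 PM − 150 min = 1:49 PM.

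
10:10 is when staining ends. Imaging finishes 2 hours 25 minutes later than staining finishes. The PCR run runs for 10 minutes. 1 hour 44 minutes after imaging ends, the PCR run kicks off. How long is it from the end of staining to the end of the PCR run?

4 hours 19 minutes

Imaging ends at 10:10 + 145 min = 12:35.
The PCR run starts at 12:35 + 104 min = 14:19.
The PCR run ends at 14:19 + 10 min = 14:29.
From 10:10 to 14:29 is 4 hours 19 minutes.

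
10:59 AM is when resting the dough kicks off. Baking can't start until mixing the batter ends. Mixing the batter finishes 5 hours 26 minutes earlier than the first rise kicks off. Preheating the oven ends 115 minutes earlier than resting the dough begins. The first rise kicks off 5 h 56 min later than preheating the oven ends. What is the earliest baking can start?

9:34 AM

Preheating the oven ends at 10:59 AM − 115 min = 9:04 AM.
The first rise starts at 9:04 AM + 356 min = 3:00 PM.
Mixing the batter ends at 3:00 PM − 326 min = 9:34 AM.
Baking is bounded by mixing the batter, so the earliest it can start is 9:34 AM.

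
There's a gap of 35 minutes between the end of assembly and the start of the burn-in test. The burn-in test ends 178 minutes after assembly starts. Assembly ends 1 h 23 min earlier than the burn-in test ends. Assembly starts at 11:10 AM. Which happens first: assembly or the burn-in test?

assembly

The burn-in test ends at 11:10 AM + 178 min = 2:08 PM.
Assembly ends at 2:08 PM − 83 min = 12:45 PM.
The burn-in test starts at 12:45 PM + 35 min = 1:20 PM.
Assembly starts at 11:10 AM and the burn-in test starts at 1:20 PM, so assembly is first.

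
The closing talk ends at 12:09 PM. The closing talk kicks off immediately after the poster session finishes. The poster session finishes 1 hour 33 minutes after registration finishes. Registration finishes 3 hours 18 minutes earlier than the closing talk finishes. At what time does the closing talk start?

10:24 AM

Registration ends at 12:09 PM − 198 min = 8:51 AM.
The poster session ends at 8:51 AM + 93 min = 10:24 AM.
So the closing talk starts at 10:24 AM.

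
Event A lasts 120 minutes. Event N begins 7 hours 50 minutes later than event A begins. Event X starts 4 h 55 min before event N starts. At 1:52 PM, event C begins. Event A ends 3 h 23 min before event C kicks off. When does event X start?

11:24 AM

Event A ends at 1:52 PM − 203 min = 10:29 AM.
Event A starts at 10:29 AM − 120 min = 8:29 AM.
Event N starts at 8:29 AM + 470 min = 4:19 PM.
Event X starts at 4:19 PM − 295 min = 11:24 AM.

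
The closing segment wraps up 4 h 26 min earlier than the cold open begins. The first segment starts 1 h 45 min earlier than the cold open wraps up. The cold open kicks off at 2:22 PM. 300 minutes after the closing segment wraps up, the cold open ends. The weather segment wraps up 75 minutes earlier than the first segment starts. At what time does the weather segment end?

The closing segment ends at 2:22 PM − 266 min = 9:56 AM.
The cold open ends at 9:56 AM + 300 min = 2:56 PM.
The first segment starts at 2:56 PM − 105 min = 1:11 PM.
The weather segment ends at 1:11 PM − 75 min = 11:56 AM.

11:56 AM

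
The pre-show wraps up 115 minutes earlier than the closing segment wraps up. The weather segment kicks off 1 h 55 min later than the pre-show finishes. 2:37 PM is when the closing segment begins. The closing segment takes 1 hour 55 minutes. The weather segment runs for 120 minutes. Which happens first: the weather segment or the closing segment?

the closing segment

The closing segment ends at 2:37 PM + 115 min = 4:32 PM.
The pre-show ends at 4:32 PM − 115 min = 2:37 PM.
The weather segment starts at 2:37 PM + 115 min = 4:32 PM.
The weather segment starts at 4:32 PM and the closing segment starts at 2:37 PM, so the closing segment is first.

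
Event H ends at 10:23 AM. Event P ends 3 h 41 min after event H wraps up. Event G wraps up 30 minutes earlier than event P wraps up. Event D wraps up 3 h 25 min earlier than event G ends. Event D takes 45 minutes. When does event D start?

Event P ends at 10:23 AM + 221 min = 2:04 PM.
Event G ends at 2:04 PM − 30 min = 1:34 PM.
Event D ends at 1:34 PM − 205 min = 10:09 AM.
Event D starts at 10:09 AM − 45 min = 9:24 AM.

9:24 AM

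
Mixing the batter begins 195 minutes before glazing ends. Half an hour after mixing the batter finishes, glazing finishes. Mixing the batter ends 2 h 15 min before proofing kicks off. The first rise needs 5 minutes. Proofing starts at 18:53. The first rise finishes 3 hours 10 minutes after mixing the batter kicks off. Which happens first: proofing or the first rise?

the first rise

Mixing the batter ends at 18:53 − 135 min = 16:38.
Glazing ends at 16:38 + 30 min = 17:08.
Mixing the batter starts at 17:08 − 195 min = 13:53.
The first rise ends at 13:53 + 190 min = 17:03.
The first rise starts at 17:03 − 5 min = 16:58.
Proofing starts at 18:53 and the first rise starts at 16:58, so the first rise is first.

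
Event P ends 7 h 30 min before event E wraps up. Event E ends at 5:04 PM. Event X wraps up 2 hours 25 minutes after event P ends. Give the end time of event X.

Event P ends at 5:04 PM − 450 min = 9:34 AM.
Event X ends at 9:34 AM + 145 min = 11:59 AM.

11:59 AM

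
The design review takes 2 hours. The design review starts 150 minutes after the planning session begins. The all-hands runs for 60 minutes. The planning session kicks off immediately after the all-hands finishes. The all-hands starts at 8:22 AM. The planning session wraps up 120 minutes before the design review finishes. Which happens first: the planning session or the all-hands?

the all-hands

The all-hands ends at 8:22 AM + 60 min = 9:22 AM.
So the planning session starts at 9:22 AM.
The planning session starts at 9:22 AM and the all-hands starts at 8:22 AM, so the all-hands is first.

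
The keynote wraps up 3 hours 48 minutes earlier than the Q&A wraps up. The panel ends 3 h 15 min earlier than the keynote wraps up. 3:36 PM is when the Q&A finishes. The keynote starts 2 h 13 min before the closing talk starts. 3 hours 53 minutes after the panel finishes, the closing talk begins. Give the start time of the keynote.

The keynote ends at 3:36 PM − 228 min = 11:48 AM.
The panel ends at 11:48 AM − 195 min = 8:33 AM.
The closing talk starts at 8:33 AM + 233 min = 12:26 PM.
The keynote starts at 12:26 PM − 133 min = 10:13 AM.

10:13 AM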